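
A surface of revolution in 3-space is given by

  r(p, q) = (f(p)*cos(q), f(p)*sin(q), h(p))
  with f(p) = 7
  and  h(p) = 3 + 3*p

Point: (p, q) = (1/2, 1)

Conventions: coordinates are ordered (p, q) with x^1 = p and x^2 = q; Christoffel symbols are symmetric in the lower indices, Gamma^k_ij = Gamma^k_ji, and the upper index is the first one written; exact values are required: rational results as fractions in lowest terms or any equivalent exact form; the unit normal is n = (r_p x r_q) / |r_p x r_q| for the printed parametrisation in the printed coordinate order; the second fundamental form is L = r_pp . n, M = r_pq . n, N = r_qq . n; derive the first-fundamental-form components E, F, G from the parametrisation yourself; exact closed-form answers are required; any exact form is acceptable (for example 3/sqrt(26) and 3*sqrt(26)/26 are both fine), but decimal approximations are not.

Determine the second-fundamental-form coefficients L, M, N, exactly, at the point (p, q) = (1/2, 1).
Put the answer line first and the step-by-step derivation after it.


Answer: L = 0, M = 0, N = 7

f = 7, f' = 0, f'' = 0, h' = 3, h'' = 0
E = 9, F = 0, G = 49; answer radicand W^2 = 9
unnormalised second-form numerators: l = 0, m = 0, n = 21; L = l/sqrt(9), and similarly M = m/sqrt(W^2), N = n/sqrt(W^2)


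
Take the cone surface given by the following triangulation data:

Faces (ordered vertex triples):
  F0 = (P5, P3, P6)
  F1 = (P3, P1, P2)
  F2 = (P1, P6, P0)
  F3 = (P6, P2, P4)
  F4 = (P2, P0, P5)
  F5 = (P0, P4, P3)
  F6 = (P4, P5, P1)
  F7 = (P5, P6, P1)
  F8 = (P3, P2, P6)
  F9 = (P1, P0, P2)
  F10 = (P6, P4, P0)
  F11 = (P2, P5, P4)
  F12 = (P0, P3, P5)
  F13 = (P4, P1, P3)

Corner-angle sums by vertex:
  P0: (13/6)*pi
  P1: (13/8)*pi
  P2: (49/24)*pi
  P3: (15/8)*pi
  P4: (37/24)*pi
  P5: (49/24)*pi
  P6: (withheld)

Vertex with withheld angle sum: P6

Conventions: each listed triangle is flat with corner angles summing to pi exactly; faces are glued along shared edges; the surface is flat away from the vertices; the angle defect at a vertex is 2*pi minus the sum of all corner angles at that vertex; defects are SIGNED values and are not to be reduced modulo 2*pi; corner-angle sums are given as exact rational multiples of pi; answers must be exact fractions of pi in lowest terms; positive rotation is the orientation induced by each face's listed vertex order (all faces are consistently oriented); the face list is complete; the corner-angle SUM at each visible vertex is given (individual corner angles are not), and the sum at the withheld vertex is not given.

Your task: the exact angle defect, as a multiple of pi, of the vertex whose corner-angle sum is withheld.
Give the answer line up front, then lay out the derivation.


Answer: defect(P6) = (-17/24)*pi

V = 7, E = 21, F = 14; chi = V - E + F = 0
Gauss-Bonnet: total defect = 2*pi*chi = 0; visible defects sum to (17/24)*pi


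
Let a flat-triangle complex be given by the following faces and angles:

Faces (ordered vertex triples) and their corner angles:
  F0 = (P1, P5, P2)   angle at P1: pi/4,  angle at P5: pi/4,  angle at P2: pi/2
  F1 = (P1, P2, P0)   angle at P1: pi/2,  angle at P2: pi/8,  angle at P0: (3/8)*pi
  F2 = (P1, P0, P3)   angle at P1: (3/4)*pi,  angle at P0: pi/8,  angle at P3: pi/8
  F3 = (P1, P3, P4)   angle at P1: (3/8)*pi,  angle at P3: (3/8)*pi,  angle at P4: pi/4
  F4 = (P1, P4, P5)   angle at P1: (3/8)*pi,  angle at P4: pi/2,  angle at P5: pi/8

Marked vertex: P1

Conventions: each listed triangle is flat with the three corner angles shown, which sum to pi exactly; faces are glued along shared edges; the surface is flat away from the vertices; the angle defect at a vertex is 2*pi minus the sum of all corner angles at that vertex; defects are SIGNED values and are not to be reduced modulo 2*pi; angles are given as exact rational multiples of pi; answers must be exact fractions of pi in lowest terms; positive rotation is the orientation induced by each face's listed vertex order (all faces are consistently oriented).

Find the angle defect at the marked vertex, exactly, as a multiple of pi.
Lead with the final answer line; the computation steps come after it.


Answer: defect(P1) = -pi/4

Sum of corner angles at P1: (9/4)*pi
defect = 2*pi - (9/4)*pi


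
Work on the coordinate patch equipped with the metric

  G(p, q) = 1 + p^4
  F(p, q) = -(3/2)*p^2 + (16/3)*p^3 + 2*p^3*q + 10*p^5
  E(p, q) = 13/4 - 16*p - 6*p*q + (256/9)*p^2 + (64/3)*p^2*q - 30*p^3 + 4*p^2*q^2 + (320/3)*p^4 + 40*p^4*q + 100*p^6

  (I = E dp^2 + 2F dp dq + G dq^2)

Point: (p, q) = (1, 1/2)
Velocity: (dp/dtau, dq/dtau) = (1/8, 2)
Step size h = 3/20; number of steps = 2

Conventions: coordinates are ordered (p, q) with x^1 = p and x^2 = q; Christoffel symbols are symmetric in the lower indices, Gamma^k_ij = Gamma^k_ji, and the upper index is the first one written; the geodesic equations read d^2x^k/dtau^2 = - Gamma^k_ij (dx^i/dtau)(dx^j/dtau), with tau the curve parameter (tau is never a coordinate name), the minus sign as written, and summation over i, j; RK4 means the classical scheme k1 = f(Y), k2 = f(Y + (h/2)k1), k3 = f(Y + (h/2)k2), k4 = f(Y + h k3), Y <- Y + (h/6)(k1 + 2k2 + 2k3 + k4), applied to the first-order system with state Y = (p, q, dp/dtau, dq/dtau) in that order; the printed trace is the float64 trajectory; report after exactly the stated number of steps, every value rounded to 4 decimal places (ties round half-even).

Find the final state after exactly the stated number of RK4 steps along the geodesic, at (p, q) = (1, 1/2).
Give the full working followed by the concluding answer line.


f(Y) = (dp/dtau, dq/dtau, -Gamma^p_ij Y'^i Y'^j, -Gamma^q_ij Y'^i Y'^j) with the Gammas evaluated at the stage position; h = 0.150000; intermediate values shown to 6 dp
step 0: p = 1.0000, q = 0.5000, dp/dtau = 0.1250, dq/dtau = 2.0000
step 1:
  k1: at (p, q) = (1.000000, 0.500000), (dp/dtau, dq/dtau) = (0.125000, 2.000000); Gamma_ppp = 2.427374, Gamma_ppq = 0.133617, Gamma_pqq = 0.000000, Gamma_qpp = 0.163643, Gamma_qpq = 0.009008, Gamma_qqq = 0.000000; k1 = (0.125000, 2.000000, -0.104736, -0.007061)
  k2: at (p, q) = (1.009375, 0.650000), (dp/dtau, dq/dtau) = (0.117145, 1.999470); Gamma_ppp = 2.382825, Gamma_ppq = 0.129315, Gamma_pqq = 0.000000, Gamma_qpp = 0.156835, Gamma_qpq = 0.008511, Gamma_qqq = 0.000000; k2 = (0.117145, 1.999470, -0.093278, -0.006139)
  k3: at (p, q) = (1.008786, 0.649960), (dp/dtau, dq/dtau) = (0.118004, 1.999540); Gamma_ppp = 2.383888, Gamma_ppq = 0.129422, Gamma_pqq = 0.000000, Gamma_qpp = 0.156945, Gamma_qpq = 0.008521, Gamma_qqq = 0.000000; k3 = (0.118004, 1.999540, -0.094271, -0.006206)
  k4: at (p, q) = (1.017701, 0.799931), (dp/dtau, dq/dtau) = (0.110859, 1.999069); Gamma_ppp = 2.342327, Gamma_ppq = 0.125447, Gamma_pqq = 0.000000, Gamma_qpp = 0.150716, Gamma_qpq = 0.008072, Gamma_qqq = 0.000000; k4 = (0.110859, 1.999069, -0.084389, -0.005430)
  Y <- Y + (h/6)(k1 + 2k2 + 2k3 + k4): p = 1.0177, q = 0.7999, dp/dtau = 0.1109, dq/dtau = 1.9991
step 2:
  k1: at (p, q) = (1.017654, 0.799927), (dp/dtau, dq/dtau) = (0.110894, 1.999070); Gamma_ppp = 2.342408, Gamma_ppq = 0.125455, Gamma_pqq = 0.000000, Gamma_qpp = 0.150724, Gamma_qpq = 0.008073, Gamma_qqq = 0.000000; k1 = (0.110894, 1.999070, -0.084429, -0.005433)
  k2: at (p, q) = (1.025971, 0.949858), (dp/dtau, dq/dtau) = (0.104562, 1.998663); Gamma_ppp = 2.303833, Gamma_ppq = 0.121802, Gamma_pqq = 0.000000, Gamma_qpp = 0.145035, Gamma_qpq = 0.007668, Gamma_qqq = 0.000000; k2 = (0.104562, 1.998663, -0.076098, -0.004791)
  k3: at (p, q) = (1.025496, 0.949827), (dp/dtau, dq/dtau) = (0.105187, 1.998711); Gamma_ppp = 2.304621, Gamma_ppq = 0.121879, Gamma_pqq = 0.000000, Gamma_qpp = 0.145111, Gamma_qpq = 0.007674, Gamma_qqq = 0.000000; k3 = (0.105187, 1.998711, -0.076747, -0.004832)
  k4: at (p, q) = (1.033432, 1.099734), (dp/dtau, dq/dtau) = (0.099382, 1.998346); Gamma_ppp = 2.268390, Gamma_ppq = 0.118478, Gamma_pqq = 0.000000, Gamma_qpp = 0.139861, Gamma_qpq = 0.007305, Gamma_qqq = 0.000000; k4 = (0.099382, 1.998346, -0.069464, -0.004283)
  Y <- Y + (h/6)(k1 + 2k2 + 2k3 + k4): p = 1.0334, q = 1.0997, dp/dtau = 0.0994, dq/dtau = 1.9983

Answer: p = 1.0334, q = 1.0997, dp/dtau = 0.0994, dq/dtau = 1.9983


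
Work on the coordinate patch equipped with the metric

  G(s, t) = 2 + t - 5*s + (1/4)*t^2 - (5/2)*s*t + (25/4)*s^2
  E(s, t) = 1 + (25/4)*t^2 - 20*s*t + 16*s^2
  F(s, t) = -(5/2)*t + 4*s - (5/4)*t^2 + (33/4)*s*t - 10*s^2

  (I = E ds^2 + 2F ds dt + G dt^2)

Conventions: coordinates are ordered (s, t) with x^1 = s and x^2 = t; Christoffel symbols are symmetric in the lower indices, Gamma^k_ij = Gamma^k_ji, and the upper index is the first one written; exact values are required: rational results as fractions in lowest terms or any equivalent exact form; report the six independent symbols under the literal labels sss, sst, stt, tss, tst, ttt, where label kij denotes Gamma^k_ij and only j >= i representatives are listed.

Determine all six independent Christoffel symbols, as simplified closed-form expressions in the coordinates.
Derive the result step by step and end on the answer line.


E = 1 + (25/4)*t^2 - 20*s*t + 16*s^2; F = -(5/2)*t + 4*s - (5/4)*t^2 + (33/4)*s*t - 10*s^2; G = 2 + t - 5*s + (1/4)*t^2 - (5/2)*s*t + (25/4)*s^2
Gamma^k_ij = (1/2) g^{kl} (d_i g_jl + d_j g_il - d_l g_ij), with g^inv = (1/(EG-F^2)) [[G, -F], [-F, E]]
first partials: E_s = -20*t + 32*s, E_t = (25/2)*t - 20*s, F_s = 4 + (33/4)*t - 20*s, F_t = -5/2 - (5/2)*t + (33/4)*s, G_s = -5 - (5/2)*t + (25/2)*s, G_t = 1 + (1/2)*t - (5/2)*s
D = EG - F^2 = 2 + t - 5*s + (13/2)*t^2 - (45/2)*s*t + (89/4)*s^2
expanded: Gamma^s_ss = (G E_s - 2F F_s + F E_t)/(2D), Gamma^s_st = (G E_t - F G_s)/(2D), Gamma^s_tt = (2G F_t - G G_s - F G_t)/(2D), Gamma^t_ss = (2E F_s - E E_t - F E_s)/(2D), Gamma^t_st = (E G_s - F E_t)/(2D), Gamma^t_tt = (E G_t - 2F F_t + F G_s)/(2D); substitute and cancel common factors

Answer: Gamma_sss = (64*s - 40*t)/(89*s^2 - 90*s*t - 20*s + 26*t^2 + 4*t + 8), Gamma_sst = (-40*s + 25*t)/(89*s^2 - 90*s*t - 20*s + 26*t^2 + 4*t + 8), Gamma_stt = (8*s - 5*t)/(89*s^2 - 90*s*t - 20*s + 26*t^2 + 4*t + 8), Gamma_tss = (-40*s + 8*t + 16)/(89*s^2 - 90*s*t - 20*s + 26*t^2 + 4*t + 8), Gamma_tst = (25*s - 5*t - 10)/(89*s^2 - 90*s*t - 20*s + 26*t^2 + 4*t + 8), Gamma_ttt = (-5*s + t + 2)/(89*s^2 - 90*s*t - 20*s + 26*t^2 + 4*t + 8)


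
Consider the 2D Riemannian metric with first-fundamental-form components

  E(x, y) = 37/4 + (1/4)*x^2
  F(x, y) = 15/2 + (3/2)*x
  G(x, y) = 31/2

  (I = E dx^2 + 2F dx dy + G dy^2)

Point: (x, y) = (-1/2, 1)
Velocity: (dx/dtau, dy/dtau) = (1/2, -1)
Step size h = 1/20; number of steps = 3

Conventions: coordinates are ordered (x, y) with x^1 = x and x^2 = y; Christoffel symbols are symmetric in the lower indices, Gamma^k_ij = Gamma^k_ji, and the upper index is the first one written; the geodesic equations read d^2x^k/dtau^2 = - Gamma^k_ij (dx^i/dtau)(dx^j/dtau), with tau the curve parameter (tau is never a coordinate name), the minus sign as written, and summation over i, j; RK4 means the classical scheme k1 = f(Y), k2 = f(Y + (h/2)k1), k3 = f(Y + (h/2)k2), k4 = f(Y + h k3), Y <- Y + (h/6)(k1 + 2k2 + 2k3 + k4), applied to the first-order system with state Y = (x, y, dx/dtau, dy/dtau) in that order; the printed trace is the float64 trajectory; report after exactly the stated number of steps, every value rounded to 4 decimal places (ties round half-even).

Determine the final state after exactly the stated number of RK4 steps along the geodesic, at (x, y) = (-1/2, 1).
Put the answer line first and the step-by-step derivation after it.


Answer: x = -0.4247, y = 0.8496, dx/dtau = 0.5046, dy/dtau = -1.0057

f(Y) = (dx/dtau, dy/dtau, -Gamma^x_ij Y'^i Y'^j, -Gamma^y_ij Y'^i Y'^j) with the Gammas evaluated at the stage position; h = 0.050000; intermediate values shown to 6 dp
step 0: x = -0.5000, y = 1.0000, dx/dtau = 0.5000, dy/dtau = -1.0000
step 1:
  k1: at (x, y) = (-0.500000, 1.000000), (dx/dtau, dy/dtau) = (0.500000, -1.000000); Gamma_xxx = -0.122113, Gamma_xxy = 0.000000, Gamma_xyy = 0.000000, Gamma_yxx = 0.149953, Gamma_yxy = 0.000000, Gamma_yyy = 0.000000; k1 = (0.500000, -1.000000, 0.030528, -0.037488)
  k2: at (x, y) = (-0.487500, 0.975000), (dx/dtau, dy/dtau) = (0.500763, -1.000937); Gamma_xxx = -0.122281, Gamma_xxy = 0.000000, Gamma_xyy = 0.000000, Gamma_yxx = 0.150173, Gamma_yxy = 0.000000, Gamma_yyy = 0.000000; k2 = (0.500763, -1.000937, 0.030664, -0.037658)
  k3: at (x, y) = (-0.487481, 0.974977), (dx/dtau, dy/dtau) = (0.500767, -1.000941); Gamma_xxx = -0.122281, Gamma_xxy = 0.000000, Gamma_xyy = 0.000000, Gamma_yxx = 0.150174, Gamma_yxy = 0.000000, Gamma_yyy = 0.000000; k3 = (0.500767, -1.000941, 0.030664, -0.037659)
  k4: at (x, y) = (-0.474962, 0.949953), (dx/dtau, dy/dtau) = (0.501533, -1.001883); Gamma_xxx = -0.122449, Gamma_xxy = 0.000000, Gamma_xyy = 0.000000, Gamma_yxx = 0.150395, Gamma_yxy = 0.000000, Gamma_yyy = 0.000000; k4 = (0.501533, -1.001883, 0.030800, -0.037830)
  Y <- Y + (h/6)(k1 + 2k2 + 2k3 + k4): x = -0.4750, y = 0.9500, dx/dtau = 0.5015, dy/dtau = -1.0019
step 2:
  k1: at (x, y) = (-0.474962, 0.949953), (dx/dtau, dy/dtau) = (0.501533, -1.001883); Gamma_xxx = -0.122449, Gamma_xxy = 0.000000, Gamma_xyy = 0.000000, Gamma_yxx = 0.150395, Gamma_yxy = 0.000000, Gamma_yyy = 0.000000; k1 = (0.501533, -1.001883, 0.030800, -0.037830)
  k2: at (x, y) = (-0.462423, 0.924906), (dx/dtau, dy/dtau) = (0.502303, -1.002829); Gamma_xxx = -0.122618, Gamma_xxy = 0.000000, Gamma_xyy = 0.000000, Gamma_yxx = 0.150618, Gamma_yxy = 0.000000, Gamma_yyy = 0.000000; k2 = (0.502303, -1.002829, 0.030937, -0.038002)
  k3: at (x, y) = (-0.462404, 0.924882), (dx/dtau, dy/dtau) = (0.502307, -1.002833); Gamma_xxx = -0.122618, Gamma_xxy = 0.000000, Gamma_xyy = 0.000000, Gamma_yxx = 0.150618, Gamma_yxy = 0.000000, Gamma_yyy = 0.000000; k3 = (0.502307, -1.002833, 0.030938, -0.038003)
  k4: at (x, y) = (-0.449846, 0.899811), (dx/dtau, dy/dtau) = (0.503080, -1.003783); Gamma_xxx = -0.122787, Gamma_xxy = 0.000000, Gamma_xyy = 0.000000, Gamma_yxx = 0.150842, Gamma_yxy = 0.000000, Gamma_yyy = 0.000000; k4 = (0.503080, -1.003783, 0.031076, -0.038177)
  Y <- Y + (h/6)(k1 + 2k2 + 2k3 + k4): x = -0.4498, y = 0.8998, dx/dtau = 0.5031, dy/dtau = -1.0038
step 3:
  k1: at (x, y) = (-0.449846, 0.899811), (dx/dtau, dy/dtau) = (0.503080, -1.003783); Gamma_xxx = -0.122787, Gamma_xxy = 0.000000, Gamma_xyy = 0.000000, Gamma_yxx = 0.150842, Gamma_yxy = 0.000000, Gamma_yyy = 0.000000; k1 = (0.503080, -1.003783, 0.031076, -0.038177)
  k2: at (x, y) = (-0.437269, 0.874717), (dx/dtau, dy/dtau) = (0.503857, -1.004737); Gamma_xxx = -0.122957, Gamma_xxy = 0.000000, Gamma_xyy = 0.000000, Gamma_yxx = 0.151066, Gamma_yxy = 0.000000, Gamma_yyy = 0.000000; k2 = (0.503857, -1.004737, 0.031215, -0.038352)
  k3: at (x, y) = (-0.437250, 0.874693), (dx/dtau, dy/dtau) = (0.503860, -1.004742); Gamma_xxx = -0.122957, Gamma_xxy = 0.000000, Gamma_xyy = 0.000000, Gamma_yxx = 0.151067, Gamma_yxy = 0.000000, Gamma_yyy = 0.000000; k3 = (0.503860, -1.004742, 0.031216, -0.038352)
  k4: at (x, y) = (-0.424653, 0.849574), (dx/dtau, dy/dtau) = (0.504641, -1.005701); Gamma_xxx = -0.123128, Gamma_xxy = 0.000000, Gamma_xyy = 0.000000, Gamma_yxx = 0.151292, Gamma_yxy = 0.000000, Gamma_yyy = 0.000000; k4 = (0.504641, -1.005701, 0.031356, -0.038528)
  Y <- Y + (h/6)(k1 + 2k2 + 2k3 + k4): x = -0.4247, y = 0.8496, dx/dtau = 0.5046, dy/dtau = -1.0057


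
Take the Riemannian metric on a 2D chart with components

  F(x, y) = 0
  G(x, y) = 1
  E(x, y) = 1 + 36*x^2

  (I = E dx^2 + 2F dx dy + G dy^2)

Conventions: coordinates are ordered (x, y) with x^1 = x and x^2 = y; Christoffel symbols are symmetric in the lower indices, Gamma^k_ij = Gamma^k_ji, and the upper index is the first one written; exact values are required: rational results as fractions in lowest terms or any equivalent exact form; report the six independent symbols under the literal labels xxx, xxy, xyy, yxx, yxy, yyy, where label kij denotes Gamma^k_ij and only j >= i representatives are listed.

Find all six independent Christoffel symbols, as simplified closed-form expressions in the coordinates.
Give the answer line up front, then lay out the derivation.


Answer: Gamma_xxx = 36*x/(36*x^2 + 1), Gamma_xxy = 0, Gamma_xyy = 0, Gamma_yxx = 0, Gamma_yxy = 0, Gamma_yyy = 0

E = 1 + 36*x^2; F = 0; G = 1
Gamma^k_ij = (1/2) g^{kl} (d_i g_jl + d_j g_il - d_l g_ij), with g^inv = (1/(EG-F^2)) [[G, -F], [-F, E]]
first partials: E_x = 72*x, E_y = 0, F_x = 0, F_y = 0, G_x = 0, G_y = 0
D = EG - F^2 = 1 + 36*x^2
expanded: Gamma^x_xx = (G E_x - 2F F_x + F E_y)/(2D), Gamma^x_xy = (G E_y - F G_x)/(2D), Gamma^x_yy = (2G F_y - G G_x - F G_y)/(2D), Gamma^y_xx = (2E F_x - E E_y - F E_x)/(2D), Gamma^y_xy = (E G_x - F E_y)/(2D), Gamma^y_yy = (E G_y - 2F F_y + F G_x)/(2D); substitute and cancel common factors


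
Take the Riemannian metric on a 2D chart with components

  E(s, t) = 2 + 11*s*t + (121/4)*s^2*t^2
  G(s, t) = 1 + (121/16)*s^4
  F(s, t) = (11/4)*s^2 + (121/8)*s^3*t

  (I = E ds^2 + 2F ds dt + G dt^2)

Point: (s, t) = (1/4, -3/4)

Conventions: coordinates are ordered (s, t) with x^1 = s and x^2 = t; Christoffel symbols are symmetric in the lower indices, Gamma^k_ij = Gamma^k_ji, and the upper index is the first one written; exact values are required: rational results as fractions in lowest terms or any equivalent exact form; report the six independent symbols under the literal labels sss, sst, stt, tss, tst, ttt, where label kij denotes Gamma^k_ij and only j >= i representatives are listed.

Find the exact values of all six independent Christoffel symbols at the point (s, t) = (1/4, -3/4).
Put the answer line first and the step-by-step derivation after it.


Answer: Gamma_sss = 176/1407, Gamma_sst = -176/4221, Gamma_stt = 0, Gamma_tss = -968/1407, Gamma_tst = 968/4221, Gamma_ttt = 0

E = 1025/1024, F = -11/2048, G = 4217/4096 at the point
E_s = 33/128, E_t = -11/128, F_s = -385/512, F_t = 121/512, G_s = 121/256, G_t = 0
EG - F^2 = 4221/4096;  g^inv = (4096/4221) * [[4217/4096, 11/2048], [11/2048, 1025/1024]]
first-kind symbols [ij,l] = (1/2)(d_i g_jl + d_j g_il - d_l g_ij): [ss,s] = E_s/2 = 33/256, [ss,t] = F_s - E_t/2 = -363/512, [st,s] = E_t/2 = -11/256, [st,t] = G_s/2 = 121/512, [tt,s] = F_t - G_s/2 = 0, [tt,t] = G_t/2 = 0
Gamma^s_ij = (G*[ij,s] - F*[ij,t])/(EG - F^2), Gamma^t_ij = (E*[ij,t] - F*[ij,s])/(EG - F^2)


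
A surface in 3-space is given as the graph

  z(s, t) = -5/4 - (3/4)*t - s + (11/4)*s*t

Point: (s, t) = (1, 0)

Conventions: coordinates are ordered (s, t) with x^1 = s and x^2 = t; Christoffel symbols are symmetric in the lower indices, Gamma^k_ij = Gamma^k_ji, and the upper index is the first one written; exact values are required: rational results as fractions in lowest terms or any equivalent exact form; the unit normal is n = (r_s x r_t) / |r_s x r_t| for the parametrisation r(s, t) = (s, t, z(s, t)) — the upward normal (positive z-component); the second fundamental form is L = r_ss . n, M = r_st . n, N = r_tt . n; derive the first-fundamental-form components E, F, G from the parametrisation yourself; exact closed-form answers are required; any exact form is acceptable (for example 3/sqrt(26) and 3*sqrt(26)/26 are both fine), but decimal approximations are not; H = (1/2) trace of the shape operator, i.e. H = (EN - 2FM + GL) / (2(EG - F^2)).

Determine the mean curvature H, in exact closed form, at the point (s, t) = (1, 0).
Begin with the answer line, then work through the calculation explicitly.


Answer: H = 11*sqrt(6)/72

z_s = -1, z_t = 2, z_ss = 0, z_st = 11/4, z_tt = 0
E = 2, F = -2, G = 5; answer radicand W^2 = 6
unnormalised second-form numerators: l = 0, m = 11/4, n = 0; L = l/sqrt(6), and similarly M = m/sqrt(W^2), N = n/sqrt(W^2)
H = (E*n - 2*F*m + G*l) / (2*(EG - F^2)*sqrt(W^2)); E*n - 2*F*m + G*l = 11, EG - F^2 = 6, so H = (11/12)/sqrt(6)


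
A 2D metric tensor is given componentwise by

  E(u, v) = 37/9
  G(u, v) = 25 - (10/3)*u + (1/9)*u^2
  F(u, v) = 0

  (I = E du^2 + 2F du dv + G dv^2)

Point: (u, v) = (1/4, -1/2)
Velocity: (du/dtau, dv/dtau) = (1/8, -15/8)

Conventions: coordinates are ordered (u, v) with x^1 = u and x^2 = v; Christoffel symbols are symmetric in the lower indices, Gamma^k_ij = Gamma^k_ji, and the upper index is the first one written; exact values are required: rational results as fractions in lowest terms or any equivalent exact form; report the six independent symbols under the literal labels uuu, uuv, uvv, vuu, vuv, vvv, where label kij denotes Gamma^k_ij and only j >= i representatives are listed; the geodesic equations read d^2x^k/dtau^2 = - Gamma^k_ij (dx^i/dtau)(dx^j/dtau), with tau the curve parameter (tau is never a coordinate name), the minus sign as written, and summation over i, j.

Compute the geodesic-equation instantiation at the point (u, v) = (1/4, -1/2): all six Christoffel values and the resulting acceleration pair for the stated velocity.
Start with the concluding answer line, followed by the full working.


Answer: Gamma_uuu = 0, Gamma_uuv = 0, Gamma_uvv = 59/148, Gamma_vuu = 0, Gamma_vuv = -4/59, Gamma_vvv = 0; accelerations (d^2u/dtau^2, d^2v/dtau^2) = (-13275/9472, -15/472)

E = 37/9, F = 0, G = 3481/144 at the point
E_u = 0, E_v = 0, F_u = 0, F_v = 0, G_u = -59/18, G_v = 0
EG - F^2 = 128797/1296;  g^inv = (1296/128797) * [[3481/144, 0], [0, 37/9]]
first-kind symbols [ij,l] = (1/2)(d_i g_jl + d_j g_il - d_l g_ij): [uu,u] = E_u/2 = 0, [uu,v] = F_u - E_v/2 = 0, [uv,u] = E_v/2 = 0, [uv,v] = G_u/2 = -59/36, [vv,u] = F_v - G_u/2 = 59/36, [vv,v] = G_v/2 = 0
Gamma^u_ij = (G*[ij,u] - F*[ij,v])/(EG - F^2), Gamma^v_ij = (E*[ij,v] - F*[ij,u])/(EG - F^2)
Gamma_uuu = 0, Gamma_uuv = 0, Gamma_uvv = 59/148, Gamma_vuu = 0, Gamma_vuv = -4/59, Gamma_vvv = 0
d^2u/dtau^2 = -(Gamma_uuu*(1/8)^2 + 2*Gamma_uuv*(1/8)*(-15/8) + Gamma_uvv*(-15/8)^2) = -13275/9472
d^2v/dtau^2 = -(Gamma_vuu*(1/8)^2 + 2*Gamma_vuv*(1/8)*(-15/8) + Gamma_vvv*(-15/8)^2) = -15/472


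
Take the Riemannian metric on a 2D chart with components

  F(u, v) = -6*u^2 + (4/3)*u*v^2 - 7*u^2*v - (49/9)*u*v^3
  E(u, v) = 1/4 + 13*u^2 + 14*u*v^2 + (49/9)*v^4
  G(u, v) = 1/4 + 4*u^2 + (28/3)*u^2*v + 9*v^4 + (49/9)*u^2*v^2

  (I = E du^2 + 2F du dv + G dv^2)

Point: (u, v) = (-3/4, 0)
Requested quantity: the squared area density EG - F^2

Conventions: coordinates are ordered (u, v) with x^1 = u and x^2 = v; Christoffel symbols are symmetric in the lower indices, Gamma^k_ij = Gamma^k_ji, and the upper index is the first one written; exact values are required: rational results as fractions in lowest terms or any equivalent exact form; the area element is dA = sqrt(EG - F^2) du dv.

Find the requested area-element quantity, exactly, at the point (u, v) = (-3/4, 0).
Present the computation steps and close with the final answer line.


E = 121/16, F = -27/8, G = 5/2; EG - F^2 = 481/64

Answer: EG - F^2 = 481/64


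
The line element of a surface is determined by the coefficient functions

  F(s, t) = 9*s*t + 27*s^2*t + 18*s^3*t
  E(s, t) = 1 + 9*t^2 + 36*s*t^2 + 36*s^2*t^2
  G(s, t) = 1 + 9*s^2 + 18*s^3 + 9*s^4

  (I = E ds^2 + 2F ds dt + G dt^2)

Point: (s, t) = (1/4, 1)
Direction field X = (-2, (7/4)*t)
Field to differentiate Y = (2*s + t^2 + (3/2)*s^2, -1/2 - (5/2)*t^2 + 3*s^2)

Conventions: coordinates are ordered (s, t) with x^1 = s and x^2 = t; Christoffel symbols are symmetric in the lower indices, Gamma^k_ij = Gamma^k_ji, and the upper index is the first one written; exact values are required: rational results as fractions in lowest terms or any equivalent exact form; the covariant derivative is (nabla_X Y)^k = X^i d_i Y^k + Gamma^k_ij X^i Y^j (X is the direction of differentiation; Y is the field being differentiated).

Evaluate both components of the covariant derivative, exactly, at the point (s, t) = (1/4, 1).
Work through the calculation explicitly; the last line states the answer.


E = 85/4, F = 135/32, G = 481/256 at the point
E_s = 54, E_t = 81/2, F_s = 207/8, F_t = 135/32, G_s = 135/16, G_t = 0
EG - F^2 = 5665/256;  g^inv = (256/5665) * [[481/256, -135/32], [-135/32, 85/4]]
first-kind symbols [ij,l] = (1/2)(d_i g_jl + d_j g_il - d_l g_ij): [ss,s] = E_s/2 = 27, [ss,t] = F_s - E_t/2 = 45/8, [st,s] = E_t/2 = 81/4, [st,t] = G_s/2 = 135/32, [tt,s] = F_t - G_s/2 = 0, [tt,t] = G_t/2 = 0
Gamma^s_ij = (G*[ij,s] - F*[ij,t])/(EG - F^2), Gamma^t_ij = (E*[ij,t] - F*[ij,s])/(EG - F^2)
Gamma_sss = 6912/5665, Gamma_sst = 5184/5665, Gamma_stt = 0, Gamma_tss = 288/1133, Gamma_tst = 216/1133, Gamma_ttt = 0
X = (-2, 7/4), Y = (51/32, -45/16) at the point

Answer: (nabla_X Y)^s = 20513/11330, (nabla_X Y)^t = -198613/18128


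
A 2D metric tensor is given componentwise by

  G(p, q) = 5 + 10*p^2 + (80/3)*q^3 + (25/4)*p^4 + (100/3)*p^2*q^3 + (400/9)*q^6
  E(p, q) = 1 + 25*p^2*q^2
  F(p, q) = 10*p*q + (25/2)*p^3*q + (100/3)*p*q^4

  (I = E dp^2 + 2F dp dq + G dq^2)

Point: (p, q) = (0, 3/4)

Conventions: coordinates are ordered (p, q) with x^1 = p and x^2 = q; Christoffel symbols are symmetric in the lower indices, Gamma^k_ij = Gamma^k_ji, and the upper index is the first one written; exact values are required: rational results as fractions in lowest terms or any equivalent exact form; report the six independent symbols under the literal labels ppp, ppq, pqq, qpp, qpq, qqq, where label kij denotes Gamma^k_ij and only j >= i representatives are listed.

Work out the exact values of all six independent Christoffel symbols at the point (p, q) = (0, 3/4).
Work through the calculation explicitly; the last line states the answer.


E = 1, F = 0, G = 6185/256 at the point
E_p = 0, E_q = 0, F_p = 1155/64, F_q = 0, G_p = 0, G_q = 3465/32
EG - F^2 = 6185/256;  g^inv = (256/6185) * [[6185/256, 0], [0, 1]]
first-kind symbols [ij,l] = (1/2)(d_i g_jl + d_j g_il - d_l g_ij): [pp,p] = E_p/2 = 0, [pp,q] = F_p - E_q/2 = 1155/64, [pq,p] = E_q/2 = 0, [pq,q] = G_p/2 = 0, [qq,p] = F_q - G_p/2 = 0, [qq,q] = G_q/2 = 3465/64
Gamma^p_ij = (G*[ij,p] - F*[ij,q])/(EG - F^2), Gamma^q_ij = (E*[ij,q] - F*[ij,p])/(EG - F^2)

Answer: Gamma_ppp = 0, Gamma_ppq = 0, Gamma_pqq = 0, Gamma_qpp = 924/1237, Gamma_qpq = 0, Gamma_qqq = 2772/1237


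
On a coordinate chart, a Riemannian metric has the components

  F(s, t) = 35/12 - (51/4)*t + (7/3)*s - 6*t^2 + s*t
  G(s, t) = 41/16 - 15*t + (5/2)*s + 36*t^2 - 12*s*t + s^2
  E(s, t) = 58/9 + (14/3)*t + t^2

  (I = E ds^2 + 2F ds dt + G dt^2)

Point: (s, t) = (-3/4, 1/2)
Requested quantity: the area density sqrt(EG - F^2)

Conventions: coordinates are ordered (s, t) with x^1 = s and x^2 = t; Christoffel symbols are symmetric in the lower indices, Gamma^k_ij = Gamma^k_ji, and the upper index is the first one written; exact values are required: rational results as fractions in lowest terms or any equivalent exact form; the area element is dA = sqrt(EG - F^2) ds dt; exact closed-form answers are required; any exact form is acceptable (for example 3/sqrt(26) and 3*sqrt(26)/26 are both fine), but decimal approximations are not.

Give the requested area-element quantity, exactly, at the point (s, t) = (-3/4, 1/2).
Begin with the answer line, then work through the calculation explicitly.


Answer: sqrt(EG - F^2) = 5*sqrt(22)/6

E = 325/36, F = -85/12, G = 29/4; EG - F^2 = 275/18


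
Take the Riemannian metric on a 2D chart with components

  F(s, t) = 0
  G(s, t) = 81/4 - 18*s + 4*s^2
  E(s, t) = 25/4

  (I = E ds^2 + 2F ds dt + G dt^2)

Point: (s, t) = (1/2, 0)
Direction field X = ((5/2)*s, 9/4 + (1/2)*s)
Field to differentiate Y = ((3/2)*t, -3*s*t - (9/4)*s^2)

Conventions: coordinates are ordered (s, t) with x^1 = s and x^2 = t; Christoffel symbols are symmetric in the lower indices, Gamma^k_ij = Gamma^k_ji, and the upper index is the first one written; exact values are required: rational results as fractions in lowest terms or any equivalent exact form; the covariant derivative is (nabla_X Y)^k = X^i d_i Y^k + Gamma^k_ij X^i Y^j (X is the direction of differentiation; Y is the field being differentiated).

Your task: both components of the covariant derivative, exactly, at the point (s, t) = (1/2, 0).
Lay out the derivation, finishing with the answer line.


E = 25/4, F = 0, G = 49/4 at the point
E_s = 0, E_t = 0, F_s = 0, F_t = 0, G_s = -14, G_t = 0
EG - F^2 = 1225/16;  g^inv = (16/1225) * [[49/4, 0], [0, 25/4]]
first-kind symbols [ij,l] = (1/2)(d_i g_jl + d_j g_il - d_l g_ij): [ss,s] = E_s/2 = 0, [ss,t] = F_s - E_t/2 = 0, [st,s] = E_t/2 = 0, [st,t] = G_s/2 = -7, [tt,s] = F_t - G_s/2 = 7, [tt,t] = G_t/2 = 0
Gamma^s_ij = (G*[ij,s] - F*[ij,t])/(EG - F^2), Gamma^t_ij = (E*[ij,t] - F*[ij,s])/(EG - F^2)
Gamma_sss = 0, Gamma_sst = 0, Gamma_stt = 28/25, Gamma_tss = 0, Gamma_tst = -4/7, Gamma_ttt = 0
X = (5/4, 5/2), Y = (0, -9/16) at the point

Answer: (nabla_X Y)^s = 87/40, (nabla_X Y)^t = -345/56


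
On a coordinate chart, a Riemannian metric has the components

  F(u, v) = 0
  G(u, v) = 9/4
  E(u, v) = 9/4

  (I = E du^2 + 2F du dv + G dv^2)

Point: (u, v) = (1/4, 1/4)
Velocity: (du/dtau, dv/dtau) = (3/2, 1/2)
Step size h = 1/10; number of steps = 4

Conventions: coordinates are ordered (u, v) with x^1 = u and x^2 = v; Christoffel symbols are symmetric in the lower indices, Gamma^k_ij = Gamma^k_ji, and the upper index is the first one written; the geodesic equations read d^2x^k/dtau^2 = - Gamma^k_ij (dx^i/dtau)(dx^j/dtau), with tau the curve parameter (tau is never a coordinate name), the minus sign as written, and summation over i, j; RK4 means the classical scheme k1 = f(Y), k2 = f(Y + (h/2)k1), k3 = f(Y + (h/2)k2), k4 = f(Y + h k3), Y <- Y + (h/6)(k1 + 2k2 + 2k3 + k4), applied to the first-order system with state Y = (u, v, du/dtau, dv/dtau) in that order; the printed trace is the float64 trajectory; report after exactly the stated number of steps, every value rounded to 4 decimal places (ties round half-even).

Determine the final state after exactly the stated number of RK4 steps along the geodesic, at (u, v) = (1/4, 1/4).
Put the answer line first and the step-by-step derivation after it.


Answer: u = 0.8500, v = 0.4500, du/dtau = 1.5000, dv/dtau = 0.5000

f(Y) = (du/dtau, dv/dtau, -Gamma^u_ij Y'^i Y'^j, -Gamma^v_ij Y'^i Y'^j) with the Gammas evaluated at the stage position; h = 0.100000; intermediate values shown to 6 dp
step 0: u = 0.2500, v = 0.2500, du/dtau = 1.5000, dv/dtau = 0.5000
step 1:
  k1: at (u, v) = (0.250000, 0.250000), (du/dtau, dv/dtau) = (1.500000, 0.500000); Gamma_uuu = 0.000000, Gamma_uuv = 0.000000, Gamma_uvv = 0.000000, Gamma_vuu = 0.000000, Gamma_vuv = 0.000000, Gamma_vvv = 0.000000; k1 = (1.500000, 0.500000, 0.000000, 0.000000)
  k2: at (u, v) = (0.325000, 0.275000), (du/dtau, dv/dtau) = (1.500000, 0.500000); Gamma_uuu = 0.000000, Gamma_uuv = 0.000000, Gamma_uvv = 0.000000, Gamma_vuu = 0.000000, Gamma_vuv = 0.000000, Gamma_vvv = 0.000000; k2 = (1.500000, 0.500000, 0.000000, 0.000000)
  k3: at (u, v) = (0.325000, 0.275000), (du/dtau, dv/dtau) = (1.500000, 0.500000); Gamma_uuu = 0.000000, Gamma_uuv = 0.000000, Gamma_uvv = 0.000000, Gamma_vuu = 0.000000, Gamma_vuv = 0.000000, Gamma_vvv = 0.000000; k3 = (1.500000, 0.500000, 0.000000, 0.000000)
  k4: at (u, v) = (0.400000, 0.300000), (du/dtau, dv/dtau) = (1.500000, 0.500000); Gamma_uuu = 0.000000, Gamma_uuv = 0.000000, Gamma_uvv = 0.000000, Gamma_vuu = 0.000000, Gamma_vuv = 0.000000, Gamma_vvv = 0.000000; k4 = (1.500000, 0.500000, 0.000000, 0.000000)
  Y <- Y + (h/6)(k1 + 2k2 + 2k3 + k4): u = 0.4000, v = 0.3000, du/dtau = 1.5000, dv/dtau = 0.5000
step 2:
  k1: at (u, v) = (0.400000, 0.300000), (du/dtau, dv/dtau) = (1.500000, 0.500000); Gamma_uuu = 0.000000, Gamma_uuv = 0.000000, Gamma_uvv = 0.000000, Gamma_vuu = 0.000000, Gamma_vuv = 0.000000, Gamma_vvv = 0.000000; k1 = (1.500000, 0.500000, 0.000000, 0.000000)
  k2: at (u, v) = (0.475000, 0.325000), (du/dtau, dv/dtau) = (1.500000, 0.500000); Gamma_uuu = 0.000000, Gamma_uuv = 0.000000, Gamma_uvv = 0.000000, Gamma_vuu = 0.000000, Gamma_vuv = 0.000000, Gamma_vvv = 0.000000; k2 = (1.500000, 0.500000, 0.000000, 0.000000)
  k3: at (u, v) = (0.475000, 0.325000), (du/dtau, dv/dtau) = (1.500000, 0.500000); Gamma_uuu = 0.000000, Gamma_uuv = 0.000000, Gamma_uvv = 0.000000, Gamma_vuu = 0.000000, Gamma_vuv = 0.000000, Gamma_vvv = 0.000000; k3 = (1.500000, 0.500000, 0.000000, 0.000000)
  k4: at (u, v) = (0.550000, 0.350000), (du/dtau, dv/dtau) = (1.500000, 0.500000); Gamma_uuu = 0.000000, Gamma_uuv = 0.000000, Gamma_uvv = 0.000000, Gamma_vuu = 0.000000, Gamma_vuv = 0.000000, Gamma_vvv = 0.000000; k4 = (1.500000, 0.500000, 0.000000, 0.000000)
  Y <- Y + (h/6)(k1 + 2k2 + 2k3 + k4): u = 0.5500, v = 0.3500, du/dtau = 1.5000, dv/dtau = 0.5000
step 3:
  k1: at (u, v) = (0.550000, 0.350000), (du/dtau, dv/dtau) = (1.500000, 0.500000); Gamma_uuu = 0.000000, Gamma_uuv = 0.000000, Gamma_uvv = 0.000000, Gamma_vuu = 0.000000, Gamma_vuv = 0.000000, Gamma_vvv = 0.000000; k1 = (1.500000, 0.500000, 0.000000, 0.000000)
  k2: at (u, v) = (0.625000, 0.375000), (du/dtau, dv/dtau) = (1.500000, 0.500000); Gamma_uuu = 0.000000, Gamma_uuv = 0.000000, Gamma_uvv = 0.000000, Gamma_vuu = 0.000000, Gamma_vuv = 0.000000, Gamma_vvv = 0.000000; k2 = (1.500000, 0.500000, 0.000000, 0.000000)
  k3: at (u, v) = (0.625000, 0.375000), (du/dtau, dv/dtau) = (1.500000, 0.500000); Gamma_uuu = 0.000000, Gamma_uuv = 0.000000, Gamma_uvv = 0.000000, Gamma_vuu = 0.000000, Gamma_vuv = 0.000000, Gamma_vvv = 0.000000; k3 = (1.500000, 0.500000, 0.000000, 0.000000)
  k4: at (u, v) = (0.700000, 0.400000), (du/dtau, dv/dtau) = (1.500000, 0.500000); Gamma_uuu = 0.000000, Gamma_uuv = 0.000000, Gamma_uvv = 0.000000, Gamma_vuu = 0.000000, Gamma_vuv = 0.000000, Gamma_vvv = 0.000000; k4 = (1.500000, 0.500000, 0.000000, 0.000000)
  Y <- Y + (h/6)(k1 + 2k2 + 2k3 + k4): u = 0.7000, v = 0.4000, du/dtau = 1.5000, dv/dtau = 0.5000
step 4:
  k1: at (u, v) = (0.700000, 0.400000), (du/dtau, dv/dtau) = (1.500000, 0.500000); Gamma_uuu = 0.000000, Gamma_uuv = 0.000000, Gamma_uvv = 0.000000, Gamma_vuu = 0.000000, Gamma_vuv = 0.000000, Gamma_vvv = 0.000000; k1 = (1.500000, 0.500000, 0.000000, 0.000000)
  k2: at (u, v) = (0.775000, 0.425000), (du/dtau, dv/dtau) = (1.500000, 0.500000); Gamma_uuu = 0.000000, Gamma_uuv = 0.000000, Gamma_uvv = 0.000000, Gamma_vuu = 0.000000, Gamma_vuv = 0.000000, Gamma_vvv = 0.000000; k2 = (1.500000, 0.500000, 0.000000, 0.000000)
  k3: at (u, v) = (0.775000, 0.425000), (du/dtau, dv/dtau) = (1.500000, 0.500000); Gamma_uuu = 0.000000, Gamma_uuv = 0.000000, Gamma_uvv = 0.000000, Gamma_vuu = 0.000000, Gamma_vuv = 0.000000, Gamma_vvv = 0.000000; k3 = (1.500000, 0.500000, 0.000000, 0.000000)
  k4: at (u, v) = (0.850000, 0.450000), (du/dtau, dv/dtau) = (1.500000, 0.500000); Gamma_uuu = 0.000000, Gamma_uuv = 0.000000, Gamma_uvv = 0.000000, Gamma_vuu = 0.000000, Gamma_vuv = 0.000000, Gamma_vvv = 0.000000; k4 = (1.500000, 0.500000, 0.000000, 0.000000)
  Y <- Y + (h/6)(k1 + 2k2 + 2k3 + k4): u = 0.8500, v = 0.4500, du/dtau = 1.5000, dv/dtau = 0.5000


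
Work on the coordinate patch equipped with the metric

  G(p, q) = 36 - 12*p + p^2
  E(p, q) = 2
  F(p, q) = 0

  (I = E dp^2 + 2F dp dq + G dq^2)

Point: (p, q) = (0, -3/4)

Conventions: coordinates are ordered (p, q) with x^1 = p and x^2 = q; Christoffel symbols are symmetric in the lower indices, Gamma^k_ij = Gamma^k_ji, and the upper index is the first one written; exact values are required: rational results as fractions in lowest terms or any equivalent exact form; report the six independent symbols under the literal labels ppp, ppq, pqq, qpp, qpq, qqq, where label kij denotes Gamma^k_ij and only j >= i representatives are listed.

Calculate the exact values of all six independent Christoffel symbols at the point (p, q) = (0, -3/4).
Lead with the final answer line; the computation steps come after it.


Answer: Gamma_ppp = 0, Gamma_ppq = 0, Gamma_pqq = 3, Gamma_qpp = 0, Gamma_qpq = -1/6, Gamma_qqq = 0

E = 2, F = 0, G = 36 at the point
E_p = 0, E_q = 0, F_p = 0, F_q = 0, G_p = -12, G_q = 0
EG - F^2 = 72;  g^inv = (1/72) * [[36, 0], [0, 2]]
first-kind symbols [ij,l] = (1/2)(d_i g_jl + d_j g_il - d_l g_ij): [pp,p] = E_p/2 = 0, [pp,q] = F_p - E_q/2 = 0, [pq,p] = E_q/2 = 0, [pq,q] = G_p/2 = -6, [qq,p] = F_q - G_p/2 = 6, [qq,q] = G_q/2 = 0
Gamma^p_ij = (G*[ij,p] - F*[ij,q])/(EG - F^2), Gamma^q_ij = (E*[ij,q] - F*[ij,p])/(EG - F^2)


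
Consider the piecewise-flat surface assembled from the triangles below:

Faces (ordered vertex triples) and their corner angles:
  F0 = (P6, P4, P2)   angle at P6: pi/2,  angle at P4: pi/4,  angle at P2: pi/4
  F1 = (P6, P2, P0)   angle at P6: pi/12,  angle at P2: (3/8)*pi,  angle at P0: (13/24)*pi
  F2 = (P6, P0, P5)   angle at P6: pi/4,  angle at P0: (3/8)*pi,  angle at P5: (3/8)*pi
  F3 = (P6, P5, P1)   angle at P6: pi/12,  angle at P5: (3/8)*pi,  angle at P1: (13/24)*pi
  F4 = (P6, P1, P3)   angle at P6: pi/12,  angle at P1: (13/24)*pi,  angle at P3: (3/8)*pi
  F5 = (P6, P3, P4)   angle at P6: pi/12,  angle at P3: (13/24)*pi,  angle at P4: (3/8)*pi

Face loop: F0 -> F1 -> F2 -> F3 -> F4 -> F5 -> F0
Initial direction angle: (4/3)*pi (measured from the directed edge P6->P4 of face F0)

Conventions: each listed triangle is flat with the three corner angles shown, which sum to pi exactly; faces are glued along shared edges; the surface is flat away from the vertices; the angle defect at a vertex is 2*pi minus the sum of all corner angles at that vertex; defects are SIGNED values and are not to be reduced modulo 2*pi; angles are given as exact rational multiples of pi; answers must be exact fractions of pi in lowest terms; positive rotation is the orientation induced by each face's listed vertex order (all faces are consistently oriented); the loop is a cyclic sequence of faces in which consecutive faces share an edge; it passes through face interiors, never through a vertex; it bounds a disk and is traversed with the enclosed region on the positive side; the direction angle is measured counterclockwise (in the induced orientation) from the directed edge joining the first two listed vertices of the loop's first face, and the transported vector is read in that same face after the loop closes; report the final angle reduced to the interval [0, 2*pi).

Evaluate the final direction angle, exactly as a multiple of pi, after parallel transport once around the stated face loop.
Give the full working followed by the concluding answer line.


enclosed vertex P6: corner angles sum to (13/12)*pi, defect = 2*pi - (13/12)*pi = (11/12)*pi
the final direction is the initial angle plus the enclosed defects, taken mod 2*pi in the induced orientation
final angle = (4/3)*pi + (11/12)*pi = pi/4 (mod 2*pi)

Answer: final direction angle = pi/4


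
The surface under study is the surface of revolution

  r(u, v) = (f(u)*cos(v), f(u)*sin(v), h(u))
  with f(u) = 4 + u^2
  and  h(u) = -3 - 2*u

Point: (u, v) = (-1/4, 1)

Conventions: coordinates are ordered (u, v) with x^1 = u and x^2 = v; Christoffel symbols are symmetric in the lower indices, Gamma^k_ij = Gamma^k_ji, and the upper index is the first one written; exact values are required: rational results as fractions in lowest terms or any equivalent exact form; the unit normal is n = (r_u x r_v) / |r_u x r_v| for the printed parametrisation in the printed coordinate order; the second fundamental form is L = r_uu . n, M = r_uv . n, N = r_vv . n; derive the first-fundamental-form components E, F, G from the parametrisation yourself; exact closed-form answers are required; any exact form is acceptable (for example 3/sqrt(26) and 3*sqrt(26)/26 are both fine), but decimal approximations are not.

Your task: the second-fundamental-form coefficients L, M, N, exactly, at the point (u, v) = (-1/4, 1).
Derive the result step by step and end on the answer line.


f = 65/16, f' = -1/2, f'' = 2, h' = -2, h'' = 0
E = 17/4, F = 0, G = 4225/256; answer radicand W^2 = 17/4
unnormalised second-form numerators: l = 4, m = 0, n = -65/8; L = l/sqrt(17/4), and similarly M = m/sqrt(W^2), N = n/sqrt(W^2)

Answer: L = 8*sqrt(17)/17, M = 0, N = -65*sqrt(17)/68


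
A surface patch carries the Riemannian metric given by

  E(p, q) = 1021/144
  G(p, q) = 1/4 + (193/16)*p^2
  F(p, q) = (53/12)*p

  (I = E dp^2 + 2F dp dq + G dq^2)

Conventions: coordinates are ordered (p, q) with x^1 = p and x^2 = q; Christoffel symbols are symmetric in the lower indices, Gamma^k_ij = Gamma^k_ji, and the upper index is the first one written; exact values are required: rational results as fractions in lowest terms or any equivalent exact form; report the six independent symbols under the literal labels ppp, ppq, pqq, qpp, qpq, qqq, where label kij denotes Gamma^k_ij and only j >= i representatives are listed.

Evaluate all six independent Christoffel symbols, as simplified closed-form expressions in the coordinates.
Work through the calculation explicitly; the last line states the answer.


E = 1021/144; F = (53/12)*p; G = 1/4 + (193/16)*p^2
Gamma^k_ij = (1/2) g^{kl} (d_i g_jl + d_j g_il - d_l g_ij), with g^inv = (1/(EG-F^2)) [[G, -F], [-F, E]]
first partials: E_p = 0, E_q = 0, F_p = 53/12, F_q = 0, G_p = (193/8)*p, G_q = 0
D = EG - F^2 = 1021/576 + (16901/256)*p^2
expanded: Gamma^p_pp = (G E_p - 2F F_p + F E_q)/(2D), Gamma^p_pq = (G E_q - F G_p)/(2D), Gamma^p_qq = (2G F_q - G G_p - F G_q)/(2D), Gamma^q_pp = (2E F_p - E E_q - F E_p)/(2D), Gamma^q_pq = (E G_p - F E_q)/(2D), Gamma^q_qq = (E G_q - 2F F_q + F G_p)/(2D); substitute and cancel common factors

Answer: Gamma_ppp = -44944*p/(152109*p^2 + 4084), Gamma_ppq = -122748*p^2/(152109*p^2 + 4084), Gamma_pqq = (-335241*p^3 - 6948*p)/(152109*p^2 + 4084), Gamma_qpp = 216452/(456327*p^2 + 12252), Gamma_qpq = 197053*p/(152109*p^2 + 4084), Gamma_qqq = 122748*p^2/(152109*p^2 + 4084)
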